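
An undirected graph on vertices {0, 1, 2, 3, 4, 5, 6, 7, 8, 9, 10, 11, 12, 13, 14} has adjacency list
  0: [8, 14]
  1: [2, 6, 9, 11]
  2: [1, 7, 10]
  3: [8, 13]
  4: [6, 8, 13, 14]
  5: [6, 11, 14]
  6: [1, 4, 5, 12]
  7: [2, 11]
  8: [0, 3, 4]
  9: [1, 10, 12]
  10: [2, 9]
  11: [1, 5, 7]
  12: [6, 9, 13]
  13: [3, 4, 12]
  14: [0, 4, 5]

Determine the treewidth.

A width-3 tree decomposition is:
Bags: B1 = {0, 3, 8, 13}  B2 = {0, 4, 8, 13}  B3 = {0, 4, 13, 14}  B4 = {4, 12, 13, 14}  B5 = {4, 6, 12, 14}  B6 = {5, 6, 12, 14}  B7 = {5, 6, 9, 12}  B8 = {1, 5, 6, 9}  B9 = {1, 5, 9, 11}  B10 = {1, 9, 10, 11}  B11 = {1, 2, 10, 11}  B12 = {2, 7, 10, 11}
Tree: B1–B2, B2–B3, B3–B4, B4–B5, B5–B6, B6–B7, B7–B8, B8–B9, B9–B10, B10–B11, B11–B12
Each bag holds 4 vertices, so the decomposition has width 3, which upper-bounds the treewidth. For the lower bound: the 4 vertex sets {0,3,8}, {13}, {4}, {5,6,12,14} are disjoint, each induces a connected subgraph, and every pair is joined by at least one edge of G. Contracting each set to a single vertex therefore yields K_{4} as a minor, and since treewidth is minor-monotone, tw(G) ≥ tw(K_{4}) = 3. Hence tw(G) = 3 exactly.

3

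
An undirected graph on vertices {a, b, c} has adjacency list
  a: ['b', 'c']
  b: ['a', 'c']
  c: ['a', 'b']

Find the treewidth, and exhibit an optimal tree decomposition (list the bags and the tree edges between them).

Treewidth 2.
Bags: B1 = {a, b, c}
Tree: (single bag)

A single bag containing all 3 vertices is trivially a valid decomposition of width 2. Conversely, {a, b, c} is a clique of size 3, and the vertices of any clique must share a bag in every tree decomposition; so some bag has ≥ 3 vertices and tw(G) ≥ 2. The upper and lower bounds meet at 2, so that is the treewidth.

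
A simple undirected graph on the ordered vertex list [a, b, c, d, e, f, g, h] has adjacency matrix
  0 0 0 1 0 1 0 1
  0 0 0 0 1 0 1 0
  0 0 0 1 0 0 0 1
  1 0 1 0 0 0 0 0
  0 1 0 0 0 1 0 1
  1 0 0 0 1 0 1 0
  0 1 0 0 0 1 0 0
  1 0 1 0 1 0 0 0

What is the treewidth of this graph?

A width-2 tree decomposition is:
Bags: B1 = {a, c, d}  B2 = {a, c, h}  B3 = {a, f, h}  B4 = {e, f, h}  B5 = {e, f, g}  B6 = {b, e, g}
Tree: B1–B2, B2–B3, B3–B4, B4–B5, B5–B6
The largest bag has 3 vertices, giving width 2; this decomposition certifies tw(G) ≤ 2. Since d–c–h–a–d is a cycle in G, G is not acyclic. Forests are exactly the graphs of treewidth ≤ 1, so tw(G) ≥ 2. The upper and lower bounds meet at 2, so that is the treewidth.

2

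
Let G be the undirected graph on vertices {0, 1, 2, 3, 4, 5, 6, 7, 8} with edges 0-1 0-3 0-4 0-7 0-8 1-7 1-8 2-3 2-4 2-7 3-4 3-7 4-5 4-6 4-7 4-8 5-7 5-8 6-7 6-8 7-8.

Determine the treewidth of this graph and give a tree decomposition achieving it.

Treewidth 3.
One optimal decomposition is:
Bags: B1 = {0, 1, 7, 8}  B2 = {0, 4, 7, 8}  B3 = {0, 3, 4, 7}  B4 = {4, 6, 7, 8}  B5 = {2, 3, 4, 7}  B6 = {4, 5, 7, 8}
Tree: B1–B2, B2–B3, B2–B4, B3–B5, B2–B6

The largest bag has 4 vertices, giving width 3; this decomposition certifies tw(G) ≤ 3. On the other hand G contains the 4-clique {0, 1, 7, 8}. A clique must lie in a single bag of any decomposition, so no decomposition can have width below 3. Hence tw(G) = 3 exactly.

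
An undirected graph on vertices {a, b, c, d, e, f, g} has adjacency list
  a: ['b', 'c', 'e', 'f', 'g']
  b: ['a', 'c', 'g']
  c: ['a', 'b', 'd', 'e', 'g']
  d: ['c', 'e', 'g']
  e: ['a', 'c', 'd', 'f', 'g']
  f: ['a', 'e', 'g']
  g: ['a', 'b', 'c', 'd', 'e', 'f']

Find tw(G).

A width-3 tree decomposition is:
Bags: B1 = {c, d, e, g}  B2 = {a, c, e, g}  B3 = {a, b, c, g}  B4 = {a, e, f, g}
Tree: B1–B2, B2–B3, B2–B4
The largest bag has 4 vertices, giving width 3; this decomposition certifies tw(G) ≤ 3. On the other hand G contains the 4-clique {c, d, e, g}. A clique must lie in a single bag of any decomposition, so no decomposition can have width below 3. Therefore the treewidth is 3.

3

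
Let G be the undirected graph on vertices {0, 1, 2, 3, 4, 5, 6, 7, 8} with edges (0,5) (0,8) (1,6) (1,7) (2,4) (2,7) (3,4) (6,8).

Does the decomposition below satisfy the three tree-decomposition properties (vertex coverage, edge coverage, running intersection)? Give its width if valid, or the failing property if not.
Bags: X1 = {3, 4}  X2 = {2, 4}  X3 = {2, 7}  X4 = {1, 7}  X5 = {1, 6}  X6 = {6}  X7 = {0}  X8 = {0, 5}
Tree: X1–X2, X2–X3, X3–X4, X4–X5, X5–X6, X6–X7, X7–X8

No — vertex 8 appears in no bag.

A tree decomposition must satisfy three properties: every vertex lies in some bag; for every edge, both endpoints lie together in some bag; and for every vertex, the bags containing it form a connected subtree. Here vertex 8 appears in no bag, so the decomposition is invalid.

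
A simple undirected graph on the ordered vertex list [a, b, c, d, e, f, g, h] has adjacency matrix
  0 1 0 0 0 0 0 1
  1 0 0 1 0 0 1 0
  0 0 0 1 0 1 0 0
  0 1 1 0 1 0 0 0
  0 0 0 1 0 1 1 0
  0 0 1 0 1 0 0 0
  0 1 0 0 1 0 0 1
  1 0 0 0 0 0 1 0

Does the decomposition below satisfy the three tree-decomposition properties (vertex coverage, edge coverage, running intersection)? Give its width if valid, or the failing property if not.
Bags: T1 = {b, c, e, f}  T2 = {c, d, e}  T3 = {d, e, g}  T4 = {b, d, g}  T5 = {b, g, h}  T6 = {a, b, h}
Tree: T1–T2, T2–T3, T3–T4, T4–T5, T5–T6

No — bags containing vertex b are not connected in the tree.

A tree decomposition must satisfy three properties: every vertex lies in some bag; for every edge, both endpoints lie together in some bag; and for every vertex, the bags containing it form a connected subtree. Here bags containing vertex b are not connected in the tree, so the decomposition is invalid.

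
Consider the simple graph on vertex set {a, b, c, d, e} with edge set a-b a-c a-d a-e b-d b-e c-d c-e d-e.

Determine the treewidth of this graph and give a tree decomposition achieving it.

Treewidth 3.
One such decomposition:
Bags: B1 = {a, b, d, e}  B2 = {a, c, d, e}
Tree: B1–B2

Every bag has size at most 4, so the width is 4 − 1 = 3 and tw(G) ≤ 3. Conversely, {a, c, d, e} is a clique of size 4, and the vertices of any clique must share a bag in every tree decomposition; so some bag has ≥ 4 vertices and tw(G) ≥ 3. Therefore the treewidth is 3.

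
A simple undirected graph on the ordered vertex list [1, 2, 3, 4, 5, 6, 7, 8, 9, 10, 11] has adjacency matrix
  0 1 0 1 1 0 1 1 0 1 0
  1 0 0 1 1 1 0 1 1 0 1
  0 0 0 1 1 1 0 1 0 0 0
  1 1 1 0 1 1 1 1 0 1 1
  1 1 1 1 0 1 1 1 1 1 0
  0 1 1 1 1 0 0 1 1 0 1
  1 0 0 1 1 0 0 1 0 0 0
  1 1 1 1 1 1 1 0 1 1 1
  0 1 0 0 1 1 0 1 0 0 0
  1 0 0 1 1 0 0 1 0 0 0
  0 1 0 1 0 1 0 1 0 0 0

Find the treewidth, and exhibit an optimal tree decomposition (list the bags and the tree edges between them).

Treewidth 4.
Bags: B1 = {1, 2, 4, 5, 8}  B2 = {2, 4, 5, 6, 8}  B3 = {2, 4, 6, 8, 11}  B4 = {3, 4, 5, 6, 8}  B5 = {1, 4, 5, 7, 8}  B6 = {1, 4, 5, 8, 10}  B7 = {2, 5, 6, 8, 9}
Tree: B1–B2, B2–B3, B2–B4, B1–B5, B5–B6, B2–B7

Every bag has size at most 5, so the width is 5 − 1 = 4 and tw(G) ≤ 4. For the lower bound, the 5 vertices {2, 5, 6, 8, 9} are pairwise adjacent, and any tree decomposition puts a clique entirely inside one bag — forcing width ≥ 4. The upper and lower bounds meet at 4, so that is the treewidth.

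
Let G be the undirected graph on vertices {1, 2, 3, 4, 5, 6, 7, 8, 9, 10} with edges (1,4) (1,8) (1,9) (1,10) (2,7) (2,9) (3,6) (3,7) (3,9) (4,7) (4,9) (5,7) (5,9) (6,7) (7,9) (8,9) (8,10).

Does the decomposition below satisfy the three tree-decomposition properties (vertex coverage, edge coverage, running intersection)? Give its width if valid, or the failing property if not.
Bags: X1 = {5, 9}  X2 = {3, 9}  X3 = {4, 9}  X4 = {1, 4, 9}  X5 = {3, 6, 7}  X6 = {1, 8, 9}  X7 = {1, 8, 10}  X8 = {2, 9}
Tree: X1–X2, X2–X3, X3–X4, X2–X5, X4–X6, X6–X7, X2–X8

No — edge (5,7) lies in no bag.

A tree decomposition must satisfy three properties: every vertex lies in some bag; for every edge, both endpoints lie together in some bag; and for every vertex, the bags containing it form a connected subtree. Here edge (5,7) lies in no bag, so the decomposition is invalid.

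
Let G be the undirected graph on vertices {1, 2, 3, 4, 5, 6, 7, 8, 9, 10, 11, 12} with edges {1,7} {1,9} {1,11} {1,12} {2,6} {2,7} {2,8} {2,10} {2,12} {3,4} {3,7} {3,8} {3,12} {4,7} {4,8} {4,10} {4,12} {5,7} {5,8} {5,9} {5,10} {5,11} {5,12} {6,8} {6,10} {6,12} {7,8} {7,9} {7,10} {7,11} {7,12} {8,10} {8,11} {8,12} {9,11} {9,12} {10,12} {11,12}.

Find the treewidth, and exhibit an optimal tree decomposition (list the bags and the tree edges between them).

The largest bag has 5 vertices, giving width 4; this decomposition certifies tw(G) ≤ 4. Conversely, {2, 6, 8, 10, 12} is a clique of size 5, and the vertices of any clique must share a bag in every tree decomposition; so some bag has ≥ 5 vertices and tw(G) ≥ 4. The upper and lower bounds meet at 4, so that is the treewidth.

Treewidth 4.
One such decomposition:
Bags: B1 = {2, 7, 8, 10, 12}  B2 = {5, 7, 8, 10, 12}  B3 = {5, 7, 8, 11, 12}  B4 = {4, 7, 8, 10, 12}  B5 = {3, 4, 7, 8, 12}  B6 = {5, 7, 9, 11, 12}  B7 = {1, 7, 9, 11, 12}  B8 = {2, 6, 8, 10, 12}
Tree: B1–B2, B2–B3, B1–B4, B4–B5, B3–B6, B6–B7, B1–B8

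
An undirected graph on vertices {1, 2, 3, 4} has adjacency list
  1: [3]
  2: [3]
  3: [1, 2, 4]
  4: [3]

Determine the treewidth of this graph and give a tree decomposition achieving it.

The largest bag has 2 vertices, giving width 1; this decomposition certifies tw(G) ≤ 1. Any graph with an edge has treewidth ≥ 1, and G has the edge 3–2. The upper and lower bounds meet at 1, so that is the treewidth.

Treewidth 1.
Bags: B1 = {2, 3}  B2 = {1, 3}  B3 = {3, 4}
Tree: B1–B2, B1–B3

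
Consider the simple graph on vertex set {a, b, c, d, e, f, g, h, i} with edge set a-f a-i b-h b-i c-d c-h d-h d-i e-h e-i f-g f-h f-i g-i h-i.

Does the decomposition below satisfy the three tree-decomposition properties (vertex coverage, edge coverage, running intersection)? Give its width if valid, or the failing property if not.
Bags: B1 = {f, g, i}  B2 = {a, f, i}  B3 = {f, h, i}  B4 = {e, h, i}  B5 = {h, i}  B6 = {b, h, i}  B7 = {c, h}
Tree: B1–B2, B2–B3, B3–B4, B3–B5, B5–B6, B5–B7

A tree decomposition must satisfy three properties: every vertex lies in some bag; for every edge, both endpoints lie together in some bag; and for every vertex, the bags containing it form a connected subtree. Here vertex d appears in no bag, so the decomposition is invalid.

No — vertex d appears in no bag.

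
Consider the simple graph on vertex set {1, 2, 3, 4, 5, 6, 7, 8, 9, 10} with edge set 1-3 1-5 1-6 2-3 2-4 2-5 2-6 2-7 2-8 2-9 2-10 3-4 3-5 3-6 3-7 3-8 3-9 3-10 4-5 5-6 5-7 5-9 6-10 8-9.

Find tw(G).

3

A width-3 tree decomposition is:
Bags: B1 = {2, 3, 5, 9}  B2 = {2, 3, 4, 5}  B3 = {2, 3, 5, 7}  B4 = {2, 3, 5, 6}  B5 = {2, 3, 6, 10}  B6 = {1, 3, 5, 6}  B7 = {2, 3, 8, 9}
Tree: B1–B2, B2–B3, B2–B4, B4–B5, B4–B6, B1–B7
Each bag holds 4 vertices, so the decomposition has width 3, which upper-bounds the treewidth. Conversely, {1, 3, 5, 6} is a clique of size 4, and the vertices of any clique must share a bag in every tree decomposition; so some bag has ≥ 4 vertices and tw(G) ≥ 3. Hence tw(G) = 3 exactly.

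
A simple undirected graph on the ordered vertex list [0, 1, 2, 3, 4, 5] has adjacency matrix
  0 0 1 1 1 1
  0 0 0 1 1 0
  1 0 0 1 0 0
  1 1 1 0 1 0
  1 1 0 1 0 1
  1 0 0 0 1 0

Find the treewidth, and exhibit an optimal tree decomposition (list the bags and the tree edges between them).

Treewidth 2.
Bags: B1 = {0, 2, 3}  B2 = {0, 3, 4}  B3 = {0, 4, 5}  B4 = {1, 3, 4}
Tree: B1–B2, B2–B3, B2–B4

The largest bag has 3 vertices, giving width 2; this decomposition certifies tw(G) ≤ 2. For the lower bound, the 3 vertices {0, 2, 3} are pairwise adjacent, and any tree decomposition puts a clique entirely inside one bag — forcing width ≥ 2. Therefore the treewidth is 2.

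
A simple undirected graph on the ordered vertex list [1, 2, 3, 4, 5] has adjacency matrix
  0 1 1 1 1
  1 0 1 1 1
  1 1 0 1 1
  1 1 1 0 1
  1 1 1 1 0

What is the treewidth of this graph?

4

A width-4 tree decomposition is:
Bags: B1 = {1, 2, 3, 4, 5}
Tree: (single bag)
With just one bag of size 5, the width is 5 − 1 = 4, so tw(G) ≤ 4. On the other hand G contains the 5-clique {1, 2, 3, 4, 5}. A clique must lie in a single bag of any decomposition, so no decomposition can have width below 4. The upper and lower bounds meet at 4, so that is the treewidth.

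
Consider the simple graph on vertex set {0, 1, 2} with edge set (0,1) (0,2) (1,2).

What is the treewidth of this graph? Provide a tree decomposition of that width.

With just one bag of size 3, the width is 3 − 1 = 2, so tw(G) ≤ 2. On the other hand G contains the 3-clique {0, 1, 2}. A clique must lie in a single bag of any decomposition, so no decomposition can have width below 2. Combining the bounds, tw(G) = 2.

Treewidth 2.
One such decomposition:
Bags: B1 = {0, 1, 2}
Tree: (single bag)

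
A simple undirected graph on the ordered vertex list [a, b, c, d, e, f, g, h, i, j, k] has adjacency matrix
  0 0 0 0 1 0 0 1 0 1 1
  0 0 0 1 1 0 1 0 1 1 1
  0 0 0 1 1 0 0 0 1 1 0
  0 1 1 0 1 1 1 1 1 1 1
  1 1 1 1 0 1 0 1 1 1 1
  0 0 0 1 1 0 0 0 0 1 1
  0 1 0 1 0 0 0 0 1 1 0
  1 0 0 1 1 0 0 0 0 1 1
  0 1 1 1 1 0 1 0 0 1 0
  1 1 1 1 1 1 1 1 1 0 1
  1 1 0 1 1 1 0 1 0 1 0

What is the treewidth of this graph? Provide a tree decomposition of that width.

Treewidth 4.
One such decomposition:
Bags: B1 = {b, d, e, j, k}  B2 = {d, e, f, j, k}  B3 = {d, e, h, j, k}  B4 = {a, e, h, j, k}  B5 = {b, d, e, i, j}  B6 = {c, d, e, i, j}  B7 = {b, d, g, i, j}
Tree: B1–B2, B1–B3, B3–B4, B1–B5, B5–B6, B5–B7

Every bag has size at most 5, so the width is 5 − 1 = 4 and tw(G) ≤ 4. Conversely, {b, d, g, i, j} is a clique of size 5, and the vertices of any clique must share a bag in every tree decomposition; so some bag has ≥ 5 vertices and tw(G) ≥ 4. Therefore the treewidth is 4.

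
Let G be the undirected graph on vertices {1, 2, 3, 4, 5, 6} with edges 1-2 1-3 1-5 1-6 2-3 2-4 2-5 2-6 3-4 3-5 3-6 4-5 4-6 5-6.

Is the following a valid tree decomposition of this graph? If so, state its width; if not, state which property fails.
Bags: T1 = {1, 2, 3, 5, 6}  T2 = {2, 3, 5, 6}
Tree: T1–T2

A tree decomposition must satisfy three properties: every vertex lies in some bag; for every edge, both endpoints lie together in some bag; and for every vertex, the bags containing it form a connected subtree. Here vertex 4 appears in no bag, so the decomposition is invalid.

No — vertex 4 appears in no bag.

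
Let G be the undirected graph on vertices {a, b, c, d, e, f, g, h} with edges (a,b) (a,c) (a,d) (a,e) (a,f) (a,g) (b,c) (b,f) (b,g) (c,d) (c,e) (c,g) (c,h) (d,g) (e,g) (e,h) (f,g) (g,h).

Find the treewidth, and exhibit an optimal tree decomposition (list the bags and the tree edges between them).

Each bag holds 4 vertices, so the decomposition has width 3, which upper-bounds the treewidth. On the other hand G contains the 4-clique {c, e, g, h}. A clique must lie in a single bag of any decomposition, so no decomposition can have width below 3. Therefore the treewidth is 3.

Treewidth 3.
One such decomposition:
Bags: B1 = {a, b, c, g}  B2 = {a, c, e, g}  B3 = {a, c, d, g}  B4 = {c, e, g, h}  B5 = {a, b, f, g}
Tree: B1–B2, B2–B3, B2–B4, B1–B5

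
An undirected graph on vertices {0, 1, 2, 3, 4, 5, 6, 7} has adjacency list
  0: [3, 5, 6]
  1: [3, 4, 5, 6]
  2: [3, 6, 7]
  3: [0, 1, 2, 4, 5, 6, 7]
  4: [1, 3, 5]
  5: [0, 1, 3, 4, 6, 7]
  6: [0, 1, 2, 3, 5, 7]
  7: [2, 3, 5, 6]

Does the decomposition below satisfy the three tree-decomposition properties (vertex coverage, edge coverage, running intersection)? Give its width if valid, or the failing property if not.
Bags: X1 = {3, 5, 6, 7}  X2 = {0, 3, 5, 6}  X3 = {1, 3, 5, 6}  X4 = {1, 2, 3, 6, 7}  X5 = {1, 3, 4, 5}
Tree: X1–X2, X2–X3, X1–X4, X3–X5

A tree decomposition must satisfy three properties: every vertex lies in some bag; for every edge, both endpoints lie together in some bag; and for every vertex, the bags containing it form a connected subtree. Here bags containing vertex 1 are not connected in the tree, so the decomposition is invalid.

No — bags containing vertex 1 are not connected in the tree.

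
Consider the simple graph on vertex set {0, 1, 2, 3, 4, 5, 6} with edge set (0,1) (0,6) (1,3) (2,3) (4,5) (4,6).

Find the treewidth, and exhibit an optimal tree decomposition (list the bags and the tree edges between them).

Every bag has size at most 2, so the width is 2 − 1 = 1 and tw(G) ≤ 1. Any graph with an edge has treewidth ≥ 1, and G has the edge 5–4. The upper and lower bounds meet at 1, so that is the treewidth.

Treewidth 1.
One optimal decomposition is:
Bags: B1 = {4, 5}  B2 = {4, 6}  B3 = {0, 6}  B4 = {0, 1}  B5 = {1, 3}  B6 = {2, 3}
Tree: B1–B2, B2–B3, B3–B4, B4–B5, B5–B6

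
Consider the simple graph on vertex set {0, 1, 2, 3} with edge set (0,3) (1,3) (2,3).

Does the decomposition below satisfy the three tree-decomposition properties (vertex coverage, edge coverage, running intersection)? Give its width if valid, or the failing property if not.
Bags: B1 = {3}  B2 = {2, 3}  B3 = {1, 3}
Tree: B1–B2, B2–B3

No — vertex 0 appears in no bag.

A tree decomposition must satisfy three properties: every vertex lies in some bag; for every edge, both endpoints lie together in some bag; and for every vertex, the bags containing it form a connected subtree. Here vertex 0 appears in no bag, so the decomposition is invalid.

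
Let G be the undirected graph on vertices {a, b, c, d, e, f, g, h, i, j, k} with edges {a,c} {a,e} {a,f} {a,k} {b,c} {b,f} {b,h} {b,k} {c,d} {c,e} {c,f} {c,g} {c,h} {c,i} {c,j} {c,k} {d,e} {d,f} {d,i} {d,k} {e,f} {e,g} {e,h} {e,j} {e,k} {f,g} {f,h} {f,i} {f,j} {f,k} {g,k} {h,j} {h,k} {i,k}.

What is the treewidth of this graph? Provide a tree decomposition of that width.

Treewidth 4.
Bags: B1 = {a, c, e, f, k}  B2 = {c, e, f, g, k}  B3 = {c, e, f, h, k}  B4 = {c, d, e, f, k}  B5 = {c, d, f, i, k}  B6 = {b, c, f, h, k}  B7 = {c, e, f, h, j}
Tree: B1–B2, B1–B3, B1–B4, B4–B5, B3–B6, B3–B7

The largest bag has 5 vertices, giving width 4; this decomposition certifies tw(G) ≤ 4. For the lower bound, the 5 vertices {c, e, f, h, j} are pairwise adjacent, and any tree decomposition puts a clique entirely inside one bag — forcing width ≥ 4. Combining the bounds, tw(G) = 4.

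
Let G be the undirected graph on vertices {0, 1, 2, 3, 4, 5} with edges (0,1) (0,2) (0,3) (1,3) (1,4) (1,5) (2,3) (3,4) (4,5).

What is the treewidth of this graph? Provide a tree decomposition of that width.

Every bag has size at most 3, so the width is 3 − 1 = 2 and tw(G) ≤ 2. Conversely, {0, 1, 3} is a clique of size 3, and the vertices of any clique must share a bag in every tree decomposition; so some bag has ≥ 3 vertices and tw(G) ≥ 2. Hence tw(G) = 2 exactly.

Treewidth 2.
One such decomposition:
Bags: B1 = {1, 3, 4}  B2 = {0, 1, 3}  B3 = {0, 2, 3}  B4 = {1, 4, 5}
Tree: B1–B2, B2–B3, B1–B4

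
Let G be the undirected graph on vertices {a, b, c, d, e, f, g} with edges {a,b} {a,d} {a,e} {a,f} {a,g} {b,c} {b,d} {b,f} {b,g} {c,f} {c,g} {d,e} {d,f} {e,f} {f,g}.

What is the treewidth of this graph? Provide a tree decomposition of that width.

Treewidth 3.
Bags: B1 = {a, b, d, f}  B2 = {a, d, e, f}  B3 = {a, b, f, g}  B4 = {b, c, f, g}
Tree: B1–B2, B1–B3, B3–B4

Every bag has size at most 4, so the width is 4 − 1 = 3 and tw(G) ≤ 3. On the other hand G contains the 4-clique {a, d, e, f}. A clique must lie in a single bag of any decomposition, so no decomposition can have width below 3. Hence tw(G) = 3 exactly.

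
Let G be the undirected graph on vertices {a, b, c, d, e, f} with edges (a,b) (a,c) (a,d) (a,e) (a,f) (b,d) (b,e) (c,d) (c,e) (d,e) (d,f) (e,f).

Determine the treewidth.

A width-3 tree decomposition is:
Bags: B1 = {a, d, e, f}  B2 = {a, b, d, e}  B3 = {a, c, d, e}
Tree: B1–B2, B1–B3
Each bag holds 4 vertices, so the decomposition has width 3, which upper-bounds the treewidth. Conversely, {a, c, d, e} is a clique of size 4, and the vertices of any clique must share a bag in every tree decomposition; so some bag has ≥ 4 vertices and tw(G) ≥ 3. Hence tw(G) = 3 exactly.

3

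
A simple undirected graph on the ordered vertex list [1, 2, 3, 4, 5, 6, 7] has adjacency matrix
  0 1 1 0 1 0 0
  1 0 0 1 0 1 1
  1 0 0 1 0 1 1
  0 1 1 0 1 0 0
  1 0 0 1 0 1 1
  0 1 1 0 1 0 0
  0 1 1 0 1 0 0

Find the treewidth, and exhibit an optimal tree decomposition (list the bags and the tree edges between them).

Each bag holds 4 vertices, so the decomposition has width 3, which upper-bounds the treewidth. For the lower bound: the 4 vertex sets {2,6}, {5,7}, {3}, {4} are disjoint, each induces a connected subgraph, and every pair is joined by at least one edge of G. Contracting each set to a single vertex therefore yields K_{4} as a minor, and since treewidth is minor-monotone, tw(G) ≥ tw(K_{4}) = 3. Therefore the treewidth is 3.

Treewidth 3.
One such decomposition:
Bags: B1 = {2, 3, 5, 6}  B2 = {2, 3, 5, 7}  B3 = {2, 3, 4, 5}  B4 = {1, 2, 3, 5}
Tree: B1–B2, B2–B3, B3–B4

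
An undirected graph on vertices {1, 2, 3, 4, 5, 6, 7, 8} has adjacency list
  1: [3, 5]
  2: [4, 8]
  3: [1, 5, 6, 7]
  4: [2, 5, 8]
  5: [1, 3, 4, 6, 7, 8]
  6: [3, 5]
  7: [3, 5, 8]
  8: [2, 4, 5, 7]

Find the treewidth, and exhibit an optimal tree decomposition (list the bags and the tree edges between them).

Each bag holds 3 vertices, so the decomposition has width 2, which upper-bounds the treewidth. On the other hand G contains the 3-clique {2, 4, 8}. A clique must lie in a single bag of any decomposition, so no decomposition can have width below 2. Therefore the treewidth is 2.

Treewidth 2.
Bags: B1 = {5, 7, 8}  B2 = {4, 5, 8}  B3 = {3, 5, 7}  B4 = {3, 5, 6}  B5 = {1, 3, 5}  B6 = {2, 4, 8}
Tree: B1–B2, B1–B3, B3–B4, B3–B5, B2–B6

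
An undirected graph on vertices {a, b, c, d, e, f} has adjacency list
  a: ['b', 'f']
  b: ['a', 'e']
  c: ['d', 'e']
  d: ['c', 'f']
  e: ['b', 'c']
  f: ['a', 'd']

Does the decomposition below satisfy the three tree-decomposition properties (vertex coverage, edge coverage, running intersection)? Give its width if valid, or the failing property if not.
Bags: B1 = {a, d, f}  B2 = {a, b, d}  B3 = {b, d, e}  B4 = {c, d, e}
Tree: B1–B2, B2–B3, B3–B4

Yes; width 2.

Vertex coverage: the bags together contain {a, b, c, d, e, f}, the full vertex set. Edge coverage: each edge of G has both endpoints in at least one bag. Running intersection: for every vertex, the bags containing it form a connected subtree. All three properties hold, so this is a valid tree decomposition of width max|bag| − 1 = 2, and hence tw(G) ≤ 2.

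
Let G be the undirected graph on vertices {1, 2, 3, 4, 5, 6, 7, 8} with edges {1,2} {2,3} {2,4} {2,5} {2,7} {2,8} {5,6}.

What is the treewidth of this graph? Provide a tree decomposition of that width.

The largest bag has 2 vertices, giving width 1; this decomposition certifies tw(G) ≤ 1. Any graph with an edge has treewidth ≥ 1, and G has the edge 2–7. The upper and lower bounds meet at 1, so that is the treewidth.

Treewidth 1.
One such decomposition:
Bags: B1 = {2, 7}  B2 = {2, 3}  B3 = {2, 5}  B4 = {2, 4}  B5 = {1, 2}  B6 = {2, 8}  B7 = {5, 6}
Tree: B1–B2, B2–B3, B2–B4, B2–B5, B4–B6, B3–B7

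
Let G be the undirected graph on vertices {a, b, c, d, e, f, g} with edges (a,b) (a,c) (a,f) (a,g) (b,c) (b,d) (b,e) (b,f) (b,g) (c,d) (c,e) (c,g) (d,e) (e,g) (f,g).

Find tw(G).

3

A width-3 tree decomposition is:
Bags: B1 = {b, c, e, g}  B2 = {a, b, c, g}  B3 = {b, c, d, e}  B4 = {a, b, f, g}
Tree: B1–B2, B1–B3, B2–B4
The largest bag has 4 vertices, giving width 3; this decomposition certifies tw(G) ≤ 3. Conversely, {b, c, d, e} is a clique of size 4, and the vertices of any clique must share a bag in every tree decomposition; so some bag has ≥ 4 vertices and tw(G) ≥ 3. The upper and lower bounds meet at 3, so that is the treewidth.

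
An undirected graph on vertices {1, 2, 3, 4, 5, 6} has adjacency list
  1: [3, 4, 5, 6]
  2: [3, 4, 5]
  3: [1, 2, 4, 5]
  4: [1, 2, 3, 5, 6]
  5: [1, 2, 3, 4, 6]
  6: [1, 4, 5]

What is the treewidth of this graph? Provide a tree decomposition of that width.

Treewidth 3.
Bags: B1 = {1, 3, 4, 5}  B2 = {2, 3, 4, 5}  B3 = {1, 4, 5, 6}
Tree: B1–B2, B1–B3

Each bag holds 4 vertices, so the decomposition has width 3, which upper-bounds the treewidth. Conversely, {1, 3, 4, 5} is a clique of size 4, and the vertices of any clique must share a bag in every tree decomposition; so some bag has ≥ 4 vertices and tw(G) ≥ 3. The upper and lower bounds meet at 3, so that is the treewidth.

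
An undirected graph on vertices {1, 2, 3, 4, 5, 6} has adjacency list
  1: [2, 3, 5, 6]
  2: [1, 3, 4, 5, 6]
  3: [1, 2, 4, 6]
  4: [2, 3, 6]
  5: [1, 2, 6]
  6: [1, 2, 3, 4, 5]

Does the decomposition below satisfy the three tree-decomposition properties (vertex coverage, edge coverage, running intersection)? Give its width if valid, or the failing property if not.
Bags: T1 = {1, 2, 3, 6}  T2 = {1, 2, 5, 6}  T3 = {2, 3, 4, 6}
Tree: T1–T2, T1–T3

Yes; width 3.

Vertex coverage: the bags together contain {1, 2, 3, 4, 5, 6}, the full vertex set. Edge coverage: each edge of G has both endpoints in at least one bag. Running intersection: for every vertex, the bags containing it form a connected subtree. All three properties hold, so this is a valid tree decomposition of width max|bag| − 1 = 3, and hence tw(G) ≤ 3.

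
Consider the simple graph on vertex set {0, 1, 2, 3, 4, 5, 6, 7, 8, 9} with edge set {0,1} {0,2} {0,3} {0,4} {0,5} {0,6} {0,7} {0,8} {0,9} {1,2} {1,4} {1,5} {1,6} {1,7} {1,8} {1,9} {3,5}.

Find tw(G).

A width-2 tree decomposition is:
Bags: B1 = {0, 1, 5}  B2 = {0, 1, 9}  B3 = {0, 1, 7}  B4 = {0, 1, 4}  B5 = {0, 1, 8}  B6 = {0, 1, 6}  B7 = {0, 1, 2}  B8 = {0, 3, 5}
Tree: B1–B2, B2–B3, B1–B4, B1–B5, B5–B6, B1–B7, B1–B8
Each bag holds 3 vertices, so the decomposition has width 2, which upper-bounds the treewidth. Conversely, {0, 1, 2} is a clique of size 3, and the vertices of any clique must share a bag in every tree decomposition; so some bag has ≥ 3 vertices and tw(G) ≥ 2. Hence tw(G) = 2 exactly.

2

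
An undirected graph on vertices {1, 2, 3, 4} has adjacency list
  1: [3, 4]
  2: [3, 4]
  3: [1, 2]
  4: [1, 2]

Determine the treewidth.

A width-2 tree decomposition is:
Bags: B1 = {1, 3, 4}  B2 = {2, 3, 4}
Tree: B1–B2
Each bag holds 3 vertices, so the decomposition has width 2, which upper-bounds the treewidth. Since 3–1–4–2–3 is a cycle in G, G is not acyclic. Forests are exactly the graphs of treewidth ≤ 1, so tw(G) ≥ 2. The upper and lower bounds meet at 2, so that is the treewidth.

2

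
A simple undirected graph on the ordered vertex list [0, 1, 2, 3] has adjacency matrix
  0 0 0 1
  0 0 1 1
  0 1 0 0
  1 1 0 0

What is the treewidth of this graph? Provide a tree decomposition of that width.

The largest bag has 2 vertices, giving width 1; this decomposition certifies tw(G) ≤ 1. Since G has at least one edge (e.g. 1–3), it is not an edgeless graph, so tw(G) ≥ 1. Combining the bounds, tw(G) = 1.

Treewidth 1.
One such decomposition:
Bags: B1 = {1, 3}  B2 = {1, 2}  B3 = {0, 3}
Tree: B1–B2, B1–B3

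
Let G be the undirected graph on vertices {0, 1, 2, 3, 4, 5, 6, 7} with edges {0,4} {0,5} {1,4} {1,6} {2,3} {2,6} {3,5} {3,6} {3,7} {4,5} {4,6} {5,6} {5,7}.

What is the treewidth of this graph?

2

A width-2 tree decomposition is:
Bags: B1 = {4, 5, 6}  B2 = {1, 4, 6}  B3 = {3, 5, 6}  B4 = {3, 5, 7}  B5 = {2, 3, 6}  B6 = {0, 4, 5}
Tree: B1–B2, B1–B3, B3–B4, B3–B5, B1–B6
Every bag has size at most 3, so the width is 3 − 1 = 2 and tw(G) ≤ 2. For the lower bound, the 3 vertices {1, 4, 6} are pairwise adjacent, and any tree decomposition puts a clique entirely inside one bag — forcing width ≥ 2. Therefore the treewidth is 2.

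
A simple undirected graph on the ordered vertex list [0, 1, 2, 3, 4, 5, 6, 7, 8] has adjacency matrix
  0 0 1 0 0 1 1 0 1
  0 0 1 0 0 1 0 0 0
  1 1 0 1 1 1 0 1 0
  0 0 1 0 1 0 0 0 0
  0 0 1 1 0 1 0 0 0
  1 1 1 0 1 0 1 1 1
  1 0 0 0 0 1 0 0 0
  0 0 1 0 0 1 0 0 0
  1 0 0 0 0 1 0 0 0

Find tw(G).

2

A width-2 tree decomposition is:
Bags: B1 = {2, 4, 5}  B2 = {2, 5, 7}  B3 = {0, 2, 5}  B4 = {1, 2, 5}  B5 = {0, 5, 6}  B6 = {0, 5, 8}  B7 = {2, 3, 4}
Tree: B1–B2, B1–B3, B1–B4, B3–B5, B3–B6, B1–B7
The largest bag has 3 vertices, giving width 2; this decomposition certifies tw(G) ≤ 2. On the other hand G contains the 3-clique {2, 3, 4}. A clique must lie in a single bag of any decomposition, so no decomposition can have width below 2. Combining the bounds, tw(G) = 2.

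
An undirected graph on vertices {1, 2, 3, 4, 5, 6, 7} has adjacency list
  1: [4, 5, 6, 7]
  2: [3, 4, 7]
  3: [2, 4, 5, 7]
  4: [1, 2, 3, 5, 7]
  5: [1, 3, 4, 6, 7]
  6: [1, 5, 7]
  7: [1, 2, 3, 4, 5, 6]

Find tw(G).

3

A width-3 tree decomposition is:
Bags: B1 = {3, 4, 5, 7}  B2 = {1, 4, 5, 7}  B3 = {1, 5, 6, 7}  B4 = {2, 3, 4, 7}
Tree: B1–B2, B2–B3, B1–B4
Every bag has size at most 4, so the width is 4 − 1 = 3 and tw(G) ≤ 3. For the lower bound, the 4 vertices {1, 4, 5, 7} are pairwise adjacent, and any tree decomposition puts a clique entirely inside one bag — forcing width ≥ 3. Combining the bounds, tw(G) = 3.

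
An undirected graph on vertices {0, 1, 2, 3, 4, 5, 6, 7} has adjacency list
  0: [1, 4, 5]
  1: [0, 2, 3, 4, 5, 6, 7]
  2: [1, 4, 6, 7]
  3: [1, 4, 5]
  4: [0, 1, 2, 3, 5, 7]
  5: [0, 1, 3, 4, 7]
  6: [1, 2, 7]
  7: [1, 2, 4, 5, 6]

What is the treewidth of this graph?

A width-3 tree decomposition is:
Bags: B1 = {1, 4, 5, 7}  B2 = {1, 3, 4, 5}  B3 = {0, 1, 4, 5}  B4 = {1, 2, 4, 7}  B5 = {1, 2, 6, 7}
Tree: B1–B2, B1–B3, B1–B4, B4–B5
The largest bag has 4 vertices, giving width 3; this decomposition certifies tw(G) ≤ 3. On the other hand G contains the 4-clique {1, 2, 4, 7}. A clique must lie in a single bag of any decomposition, so no decomposition can have width below 3. The upper and lower bounds meet at 3, so that is the treewidth.

3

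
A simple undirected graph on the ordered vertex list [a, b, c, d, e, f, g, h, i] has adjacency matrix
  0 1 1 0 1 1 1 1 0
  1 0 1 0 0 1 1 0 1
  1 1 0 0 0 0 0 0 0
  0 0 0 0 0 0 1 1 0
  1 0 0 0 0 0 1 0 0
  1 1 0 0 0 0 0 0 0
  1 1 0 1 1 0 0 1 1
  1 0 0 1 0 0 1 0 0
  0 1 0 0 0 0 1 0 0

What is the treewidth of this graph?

A width-2 tree decomposition is:
Bags: B1 = {a, g, h}  B2 = {a, e, g}  B3 = {a, b, g}  B4 = {d, g, h}  B5 = {b, g, i}  B6 = {a, b, c}  B7 = {a, b, f}
Tree: B1–B2, B2–B3, B1–B4, B3–B5, B3–B6, B3–B7
Every bag has size at most 3, so the width is 3 − 1 = 2 and tw(G) ≤ 2. On the other hand G contains the 3-clique {d, g, h}. A clique must lie in a single bag of any decomposition, so no decomposition can have width below 2. The upper and lower bounds meet at 2, so that is the treewidth.

2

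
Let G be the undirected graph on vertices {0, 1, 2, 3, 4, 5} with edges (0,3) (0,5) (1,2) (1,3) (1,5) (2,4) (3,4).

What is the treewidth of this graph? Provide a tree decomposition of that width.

Each bag holds 3 vertices, so the decomposition has width 2, which upper-bounds the treewidth. Since 2–4–3–1–2 is a cycle in G, G is not acyclic. Forests are exactly the graphs of treewidth ≤ 1, so tw(G) ≥ 2. Hence tw(G) = 2 exactly.

Treewidth 2.
One optimal decomposition is:
Bags: B1 = {1, 2, 4}  B2 = {1, 3, 4}  B3 = {1, 3, 5}  B4 = {0, 3, 5}
Tree: B1–B2, B2–B3, B3–B4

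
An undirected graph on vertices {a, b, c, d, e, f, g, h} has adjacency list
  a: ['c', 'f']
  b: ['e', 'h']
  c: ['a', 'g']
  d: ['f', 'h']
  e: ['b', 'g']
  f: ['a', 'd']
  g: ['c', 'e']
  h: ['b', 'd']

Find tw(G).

A width-2 tree decomposition is:
Bags: B1 = {a, d, f}  B2 = {a, d, h}  B3 = {a, b, h}  B4 = {a, b, e}  B5 = {a, e, g}  B6 = {a, c, g}
Tree: B1–B2, B2–B3, B3–B4, B4–B5, B5–B6
Each bag holds 3 vertices, so the decomposition has width 2, which upper-bounds the treewidth. For the lower bound, G contains the cycle a–f–d–h–b–e–g–c–a, so G is not a forest; only forests have treewidth ≤ 1, hence tw(G) ≥ 2. Therefore the treewidth is 2.

2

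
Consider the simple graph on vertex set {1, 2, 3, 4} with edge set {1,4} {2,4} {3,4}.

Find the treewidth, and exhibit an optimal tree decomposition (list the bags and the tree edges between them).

Every bag has size at most 2, so the width is 2 − 1 = 1 and tw(G) ≤ 1. Since G has at least one edge (e.g. 1–4), it is not an edgeless graph, so tw(G) ≥ 1. Therefore the treewidth is 1.

Treewidth 1.
One optimal decomposition is:
Bags: B1 = {1, 4}  B2 = {3, 4}  B3 = {2, 4}
Tree: B1–B2, B2–B3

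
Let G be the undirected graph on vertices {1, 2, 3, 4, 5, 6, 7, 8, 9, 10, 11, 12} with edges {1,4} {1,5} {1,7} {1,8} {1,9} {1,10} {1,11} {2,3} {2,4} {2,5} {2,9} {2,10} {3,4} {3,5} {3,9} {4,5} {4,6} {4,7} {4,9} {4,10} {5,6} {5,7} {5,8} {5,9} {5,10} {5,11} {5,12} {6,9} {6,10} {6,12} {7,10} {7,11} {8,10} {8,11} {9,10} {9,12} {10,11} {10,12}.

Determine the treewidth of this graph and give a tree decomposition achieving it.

Every bag has size at most 5, so the width is 5 − 1 = 4 and tw(G) ≤ 4. On the other hand G contains the 5-clique {1, 5, 8, 10, 11}. A clique must lie in a single bag of any decomposition, so no decomposition can have width below 4. Therefore the treewidth is 4.

Treewidth 4.
Bags: B1 = {2, 4, 5, 9, 10}  B2 = {2, 3, 4, 5, 9}  B3 = {4, 5, 6, 9, 10}  B4 = {1, 4, 5, 9, 10}  B5 = {1, 4, 5, 7, 10}  B6 = {1, 5, 7, 10, 11}  B7 = {5, 6, 9, 10, 12}  B8 = {1, 5, 8, 10, 11}
Tree: B1–B2, B1–B3, B1–B4, B4–B5, B5–B6, B3–B7, B6–B8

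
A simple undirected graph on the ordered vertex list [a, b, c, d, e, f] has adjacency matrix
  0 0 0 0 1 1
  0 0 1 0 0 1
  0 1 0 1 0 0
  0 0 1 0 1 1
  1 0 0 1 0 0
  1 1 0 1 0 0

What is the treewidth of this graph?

2

A width-2 tree decomposition is:
Bags: B1 = {a, e, f}  B2 = {d, e, f}  B3 = {b, d, f}  B4 = {b, c, d}
Tree: B1–B2, B2–B3, B3–B4
The largest bag has 3 vertices, giving width 2; this decomposition certifies tw(G) ≤ 2. For the lower bound, G contains the cycle a–e–d–f–a, so G is not a forest; only forests have treewidth ≤ 1, hence tw(G) ≥ 2. The upper and lower bounds meet at 2, so that is the treewidth.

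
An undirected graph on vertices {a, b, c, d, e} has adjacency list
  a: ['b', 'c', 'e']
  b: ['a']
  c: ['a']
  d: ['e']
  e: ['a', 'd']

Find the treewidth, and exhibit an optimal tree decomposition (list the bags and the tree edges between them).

The largest bag has 2 vertices, giving width 1; this decomposition certifies tw(G) ≤ 1. Any graph with an edge has treewidth ≥ 1, and G has the edge c–a. Therefore the treewidth is 1.

Treewidth 1.
One optimal decomposition is:
Bags: B1 = {a, c}  B2 = {a, e}  B3 = {d, e}  B4 = {a, b}
Tree: B1–B2, B2–B3, B2–B4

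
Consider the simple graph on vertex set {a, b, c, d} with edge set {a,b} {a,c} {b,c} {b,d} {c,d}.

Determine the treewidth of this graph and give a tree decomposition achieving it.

Every bag has size at most 3, so the width is 3 − 1 = 2 and tw(G) ≤ 2. On the other hand G contains the 3-clique {b, c, d}. A clique must lie in a single bag of any decomposition, so no decomposition can have width below 2. Hence tw(G) = 2 exactly.

Treewidth 2.
Bags: B1 = {a, b, c}  B2 = {b, c, d}
Tree: B1–B2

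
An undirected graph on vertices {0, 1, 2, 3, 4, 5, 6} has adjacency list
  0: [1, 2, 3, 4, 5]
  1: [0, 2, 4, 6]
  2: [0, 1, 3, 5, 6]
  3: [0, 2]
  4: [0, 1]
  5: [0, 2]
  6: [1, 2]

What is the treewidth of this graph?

A width-2 tree decomposition is:
Bags: B1 = {1, 2, 6}  B2 = {0, 1, 2}  B3 = {0, 2, 5}  B4 = {0, 1, 4}  B5 = {0, 2, 3}
Tree: B1–B2, B2–B3, B2–B4, B2–B5
Every bag has size at most 3, so the width is 3 − 1 = 2 and tw(G) ≤ 2. For the lower bound, the 3 vertices {0, 1, 2} are pairwise adjacent, and any tree decomposition puts a clique entirely inside one bag — forcing width ≥ 2. The upper and lower bounds meet at 2, so that is the treewidth.

2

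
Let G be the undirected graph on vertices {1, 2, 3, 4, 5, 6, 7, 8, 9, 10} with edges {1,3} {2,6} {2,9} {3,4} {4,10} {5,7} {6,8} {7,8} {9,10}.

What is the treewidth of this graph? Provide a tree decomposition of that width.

Treewidth 1.
One such decomposition:
Bags: B1 = {5, 7}  B2 = {7, 8}  B3 = {6, 8}  B4 = {2, 6}  B5 = {2, 9}  B6 = {9, 10}  B7 = {4, 10}  B8 = {3, 4}  B9 = {1, 3}
Tree: B1–B2, B2–B3, B3–B4, B4–B5, B5–B6, B6–B7, B7–B8, B8–B9

The largest bag has 2 vertices, giving width 1; this decomposition certifies tw(G) ≤ 1. G has an edge, so its treewidth is at least 1. Therefore the treewidth is 1.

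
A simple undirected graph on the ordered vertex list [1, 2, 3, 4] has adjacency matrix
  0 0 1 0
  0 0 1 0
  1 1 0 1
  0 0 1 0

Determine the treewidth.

1

A width-1 tree decomposition is:
Bags: B1 = {1, 3}  B2 = {3, 4}  B3 = {2, 3}
Tree: B1–B2, B1–B3
The largest bag has 2 vertices, giving width 1; this decomposition certifies tw(G) ≤ 1. Any graph with an edge has treewidth ≥ 1, and G has the edge 3–1. Combining the bounds, tw(G) = 1.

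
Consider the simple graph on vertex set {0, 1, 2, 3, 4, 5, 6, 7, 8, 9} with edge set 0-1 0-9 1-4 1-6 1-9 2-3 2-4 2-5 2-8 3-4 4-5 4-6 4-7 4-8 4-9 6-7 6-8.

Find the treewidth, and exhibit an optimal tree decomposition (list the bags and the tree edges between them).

Treewidth 2.
One such decomposition:
Bags: B1 = {4, 6, 8}  B2 = {1, 4, 6}  B3 = {4, 6, 7}  B4 = {1, 4, 9}  B5 = {2, 4, 8}  B6 = {2, 3, 4}  B7 = {0, 1, 9}  B8 = {2, 4, 5}
Tree: B1–B2, B2–B3, B2–B4, B1–B5, B5–B6, B4–B7, B5–B8

Every bag has size at most 3, so the width is 3 − 1 = 2 and tw(G) ≤ 2. On the other hand G contains the 3-clique {0, 1, 9}. A clique must lie in a single bag of any decomposition, so no decomposition can have width below 2. Combining the bounds, tw(G) = 2.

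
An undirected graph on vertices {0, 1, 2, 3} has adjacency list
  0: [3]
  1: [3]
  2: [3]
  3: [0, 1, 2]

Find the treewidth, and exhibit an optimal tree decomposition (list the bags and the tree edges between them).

Treewidth 1.
Bags: B1 = {1, 3}  B2 = {2, 3}  B3 = {0, 3}
Tree: B1–B2, B1–B3

The largest bag has 2 vertices, giving width 1; this decomposition certifies tw(G) ≤ 1. Any graph with an edge has treewidth ≥ 1, and G has the edge 1–3. Combining the bounds, tw(G) = 1.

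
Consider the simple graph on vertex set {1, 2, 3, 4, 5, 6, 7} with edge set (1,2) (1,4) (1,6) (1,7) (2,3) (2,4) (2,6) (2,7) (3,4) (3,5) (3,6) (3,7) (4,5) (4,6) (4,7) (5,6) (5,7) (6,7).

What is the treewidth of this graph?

A width-4 tree decomposition is:
Bags: B1 = {2, 3, 4, 6, 7}  B2 = {3, 4, 5, 6, 7}  B3 = {1, 2, 4, 6, 7}
Tree: B1–B2, B1–B3
Each bag holds 5 vertices, so the decomposition has width 4, which upper-bounds the treewidth. On the other hand G contains the 5-clique {1, 2, 4, 6, 7}. A clique must lie in a single bag of any decomposition, so no decomposition can have width below 4. Therefore the treewidth is 4.

4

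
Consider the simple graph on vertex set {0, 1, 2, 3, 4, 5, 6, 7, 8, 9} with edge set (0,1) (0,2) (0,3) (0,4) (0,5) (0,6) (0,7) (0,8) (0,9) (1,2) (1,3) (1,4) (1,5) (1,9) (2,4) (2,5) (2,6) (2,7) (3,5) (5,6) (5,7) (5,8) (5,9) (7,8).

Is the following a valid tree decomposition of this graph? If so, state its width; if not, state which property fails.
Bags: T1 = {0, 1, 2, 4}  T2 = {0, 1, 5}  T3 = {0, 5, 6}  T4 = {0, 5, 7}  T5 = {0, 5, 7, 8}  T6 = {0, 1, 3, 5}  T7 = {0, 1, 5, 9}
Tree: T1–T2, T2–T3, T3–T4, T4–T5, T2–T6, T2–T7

No — edge (2,5) lies in no bag.

A tree decomposition must satisfy three properties: every vertex lies in some bag; for every edge, both endpoints lie together in some bag; and for every vertex, the bags containing it form a connected subtree. Here edge (2,5) lies in no bag, so the decomposition is invalid.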